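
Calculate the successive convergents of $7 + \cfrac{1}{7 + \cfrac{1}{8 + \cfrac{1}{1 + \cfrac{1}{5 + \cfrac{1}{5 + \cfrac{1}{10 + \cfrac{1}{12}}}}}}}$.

Using the convergent recurrence p_i = a_i*p_{i-1} + p_{i-2}, q_i = a_i*q_{i-1} + q_{i-2} with p_{-2}=0, p_{-1}=1, q_{-2}=1, q_{-1}=0:
  i=0: a_0=7, p_0 = 7*1 + 0 = 7, q_0 = 7*0 + 1 = 1.
  i=1: a_1=7, p_1 = 7*7 + 1 = 50, q_1 = 7*1 + 0 = 7.
  i=2: a_2=8, p_2 = 8*50 + 7 = 407, q_2 = 8*7 + 1 = 57.
  i=3: a_3=1, p_3 = 1*407 + 50 = 457, q_3 = 1*57 + 7 = 64.
  i=4: a_4=5, p_4 = 5*457 + 407 = 2692, q_4 = 5*64 + 57 = 377.
  i=5: a_5=5, p_5 = 5*2692 + 457 = 13917, q_5 = 5*377 + 64 = 1949.
  i=6: a_6=10, p_6 = 10*13917 + 2692 = 141862, q_6 = 10*1949 + 377 = 19867.
  i=7: a_7=12, p_7 = 12*141862 + 13917 = 1716261, q_7 = 12*19867 + 1949 = 240353.

7/1, 50/7, 407/57, 457/64, 2692/377, 13917/1949, 141862/19867, 1716261/240353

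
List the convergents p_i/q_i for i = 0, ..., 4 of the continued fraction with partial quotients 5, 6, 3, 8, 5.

Using the convergent recurrence p_i = a_i*p_{i-1} + p_{i-2}, q_i = a_i*q_{i-1} + q_{i-2} with p_{-2}=0, p_{-1}=1, q_{-2}=1, q_{-1}=0:
  i=0: a_0=5, p_0 = 5*1 + 0 = 5, q_0 = 5*0 + 1 = 1.
  i=1: a_1=6, p_1 = 6*5 + 1 = 31, q_1 = 6*1 + 0 = 6.
  i=2: a_2=3, p_2 = 3*31 + 5 = 98, q_2 = 3*6 + 1 = 19.
  i=3: a_3=8, p_3 = 8*98 + 31 = 815, q_3 = 8*19 + 6 = 158.
  i=4: a_4=5, p_4 = 5*815 + 98 = 4173, q_4 = 5*158 + 19 = 809.

5/1, 31/6, 98/19, 815/158, 4173/809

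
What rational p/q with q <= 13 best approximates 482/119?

53/13

Expand x = 482/119 as a continued fraction with the Euclidean algorithm:
  482 = 4*119 + 6, so a_0 = 4.
  119 = 19*6 + 5, so a_1 = 19.
  6 = 1*5 + 1, so a_2 = 1.
  5 = 5*1 + 0, so a_3 = 5.
so x = [4; 19, 1, 5].
Convergents (p_i = a_i*p_{i-1} + p_{i-2}, q_i = a_i*q_{i-1} + q_{i-2} with p_{-2}=0, p_{-1}=1, q_{-2}=1, q_{-1}=0), until the denominator exceeds 13:
  i=0: a_0=4, p_0 = 4*1 + 0 = 4, q_0 = 4*0 + 1 = 1.
  i=1: a_1=19, p_1 = 19*4 + 1 = 77, q_1 = 19*1 + 0 = 19.
q_1 = 19 > 13, so the last convergent with denominator <= 13 is p_0/q_0 = 4/1.
The closest fraction with denominator <= 13 is either p_0/q_0 or the intermediate fraction (k*p_0 + p_{-1})/(k*q_0 + q_{-1}) with the largest k >= 1 whose denominator stays <= 13; these approach x as k grows, and every other convergent or intermediate fraction in range is farther away.
Largest k: floor((13 - q_{-1})/q_0) = floor((13 - 0)/1) = 13 (using the seeds p_{-1} = 1, q_{-1} = 0).
That gives (13*4 + 1)/(13*1 + 0) = 53/13.
Compare the errors: |x - 4/1| = |482*1 - 4*119|/(119*1) = 6/119, and |x - 53/13| = |482*13 - 53*119|/(119*13) = 41/1547.
Cross-multiplying, 41*119 = 4879 < 9282 = 6*1547, so 41/1547 is smaller: the intermediate fraction 53/13 is closer to x than 4/1.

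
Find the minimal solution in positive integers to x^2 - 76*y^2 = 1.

First expand sqrt(76) as a continued fraction. With x_i = (sqrt(76) + m_i)/d_i and (m_0, d_0) = (0, 1): a_0 = floor(sqrt(76)) = 8, since 8^2 = 64 <= 76 < 81 = 9^2.
Iterate m_{i+1} = d_i*a_i - m_i, d_{i+1} = (76 - m_{i+1}^2)/d_i, a_{i+1} = floor((a_0 + m_{i+1})/d_{i+1}):
  m_1 = 1*8 - 0 = 8, d_1 = (76 - 8^2)/1 = 12/1 = 12, a_1 = floor((8 + 8)/12) = 1.
  m_2 = 12*1 - 8 = 4, d_2 = (76 - 4^2)/12 = 60/12 = 5, a_2 = floor((8 + 4)/5) = 2.
  m_3 = 5*2 - 4 = 6, d_3 = (76 - 6^2)/5 = 40/5 = 8, a_3 = floor((8 + 6)/8) = 1.
  m_4 = 8*1 - 6 = 2, d_4 = (76 - 2^2)/8 = 72/8 = 9, a_4 = floor((8 + 2)/9) = 1.
  m_5 = 9*1 - 2 = 7, d_5 = (76 - 7^2)/9 = 27/9 = 3, a_5 = floor((8 + 7)/3) = 5.
  m_6 = 3*5 - 7 = 8, d_6 = (76 - 8^2)/3 = 12/3 = 4, a_6 = floor((8 + 8)/4) = 4.
  m_7 = 4*4 - 8 = 8, d_7 = (76 - 8^2)/4 = 12/4 = 3, a_7 = floor((8 + 8)/3) = 5.
  m_8 = 3*5 - 8 = 7, d_8 = (76 - 7^2)/3 = 27/3 = 9, a_8 = floor((8 + 7)/9) = 1.
  m_9 = 9*1 - 7 = 2, d_9 = (76 - 2^2)/9 = 72/9 = 8, a_9 = floor((8 + 2)/8) = 1.
  m_10 = 8*1 - 2 = 6, d_10 = (76 - 6^2)/8 = 40/8 = 5, a_10 = floor((8 + 6)/5) = 2.
  m_11 = 5*2 - 6 = 4, d_11 = (76 - 4^2)/5 = 60/5 = 12, a_11 = floor((8 + 4)/12) = 1.
  m_12 = 12*1 - 4 = 8, d_12 = (76 - 8^2)/12 = 12/12 = 1, a_12 = floor((8 + 8)/1) = 16.
  m_13 = 1*16 - 8 = 8, d_13 = (76 - 8^2)/1 = 12/1 = 12: (m_13, d_13) = (m_1, d_1) = (8, 12), so from here the quotients repeat a_1, ..., a_12; the period length is 12.
So sqrt(76) = [8; (1, 2, 1, 1, 5, 4, 5, 1, 1, 2, 1, 16)] with period length k = 12.
k is even, so the fundamental solution of x^2 - 76y^2 = 1 is (p_{k-1}, q_{k-1}) = (p_11, q_11); compute convergents through index 11.
Convergents (p_i = a_i*p_{i-1} + p_{i-2}, q_i = a_i*q_{i-1} + q_{i-2} with p_{-2}=0, p_{-1}=1, q_{-2}=1, q_{-1}=0):
  i=0: a_0=8, p_0 = 8*1 + 0 = 8, q_0 = 8*0 + 1 = 1.
  i=1: a_1=1, p_1 = 1*8 + 1 = 9, q_1 = 1*1 + 0 = 1.
  i=2: a_2=2, p_2 = 2*9 + 8 = 26, q_2 = 2*1 + 1 = 3.
  i=3: a_3=1, p_3 = 1*26 + 9 = 35, q_3 = 1*3 + 1 = 4.
  i=4: a_4=1, p_4 = 1*35 + 26 = 61, q_4 = 1*4 + 3 = 7.
  i=5: a_5=5, p_5 = 5*61 + 35 = 340, q_5 = 5*7 + 4 = 39.
  i=6: a_6=4, p_6 = 4*340 + 61 = 1421, q_6 = 4*39 + 7 = 163.
  i=7: a_7=5, p_7 = 5*1421 + 340 = 7445, q_7 = 5*163 + 39 = 854.
  i=8: a_8=1, p_8 = 1*7445 + 1421 = 8866, q_8 = 1*854 + 163 = 1017.
  i=9: a_9=1, p_9 = 1*8866 + 7445 = 16311, q_9 = 1*1017 + 854 = 1871.
  i=10: a_10=2, p_10 = 2*16311 + 8866 = 41488, q_10 = 2*1871 + 1017 = 4759.
  i=11: a_11=1, p_11 = 1*41488 + 16311 = 57799, q_11 = 1*4759 + 1871 = 6630.
Check: 57799^2 - 76*6630^2 = 3340724401 - 3340724400 = 1, so (x, y) = (57799, 6630) solves the equation, and by the theorem it is the least positive solution.

(x, y) = (57799, 6630)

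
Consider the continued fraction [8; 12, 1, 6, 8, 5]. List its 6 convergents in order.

Using the convergent recurrence p_i = a_i*p_{i-1} + p_{i-2}, q_i = a_i*q_{i-1} + q_{i-2} with p_{-2}=0, p_{-1}=1, q_{-2}=1, q_{-1}=0:
  i=0: a_0=8, p_0 = 8*1 + 0 = 8, q_0 = 8*0 + 1 = 1.
  i=1: a_1=12, p_1 = 12*8 + 1 = 97, q_1 = 12*1 + 0 = 12.
  i=2: a_2=1, p_2 = 1*97 + 8 = 105, q_2 = 1*12 + 1 = 13.
  i=3: a_3=6, p_3 = 6*105 + 97 = 727, q_3 = 6*13 + 12 = 90.
  i=4: a_4=8, p_4 = 8*727 + 105 = 5921, q_4 = 8*90 + 13 = 733.
  i=5: a_5=5, p_5 = 5*5921 + 727 = 30332, q_5 = 5*733 + 90 = 3755.

8/1, 97/12, 105/13, 727/90, 5921/733, 30332/3755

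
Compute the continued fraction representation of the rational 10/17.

Run the Euclidean algorithm on 10 and 17; the successive quotients are the partial quotients a_0, a_1, ... (each step inverts the fractional part left over by the previous one):
  10 = 0*17 + 10, so a_0 = 0.
  17 = 1*10 + 7, so a_1 = 1.
  10 = 1*7 + 3, so a_2 = 1.
  7 = 2*3 + 1, so a_3 = 2.
  3 = 3*1 + 0, so a_4 = 3.
The remainder reaches 0 after 5 divisions, so the expansion has 5 partial quotients, read off in order.

[0; 1, 1, 2, 3]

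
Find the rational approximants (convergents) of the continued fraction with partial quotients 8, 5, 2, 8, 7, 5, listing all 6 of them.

Using the convergent recurrence p_i = a_i*p_{i-1} + p_{i-2}, q_i = a_i*q_{i-1} + q_{i-2} with p_{-2}=0, p_{-1}=1, q_{-2}=1, q_{-1}=0:
  i=0: a_0=8, p_0 = 8*1 + 0 = 8, q_0 = 8*0 + 1 = 1.
  i=1: a_1=5, p_1 = 5*8 + 1 = 41, q_1 = 5*1 + 0 = 5.
  i=2: a_2=2, p_2 = 2*41 + 8 = 90, q_2 = 2*5 + 1 = 11.
  i=3: a_3=8, p_3 = 8*90 + 41 = 761, q_3 = 8*11 + 5 = 93.
  i=4: a_4=7, p_4 = 7*761 + 90 = 5417, q_4 = 7*93 + 11 = 662.
  i=5: a_5=5, p_5 = 5*5417 + 761 = 27846, q_5 = 5*662 + 93 = 3403.

8/1, 41/5, 90/11, 761/93, 5417/662, 27846/3403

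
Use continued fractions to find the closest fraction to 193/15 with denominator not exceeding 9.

Expand x = 193/15 as a continued fraction with the Euclidean algorithm:
  193 = 12*15 + 13, so a_0 = 12.
  15 = 1*13 + 2, so a_1 = 1.
  13 = 6*2 + 1, so a_2 = 6.
  2 = 2*1 + 0, so a_3 = 2.
so x = [12; 1, 6, 2].
Convergents (p_i = a_i*p_{i-1} + p_{i-2}, q_i = a_i*q_{i-1} + q_{i-2} with p_{-2}=0, p_{-1}=1, q_{-2}=1, q_{-1}=0), until the denominator exceeds 9:
  i=0: a_0=12, p_0 = 12*1 + 0 = 12, q_0 = 12*0 + 1 = 1.
  i=1: a_1=1, p_1 = 1*12 + 1 = 13, q_1 = 1*1 + 0 = 1.
  i=2: a_2=6, p_2 = 6*13 + 12 = 90, q_2 = 6*1 + 1 = 7.
  i=3: a_3=2, p_3 = 2*90 + 13 = 193, q_3 = 2*7 + 1 = 15.
q_3 = 15 > 9, so the last convergent with denominator <= 9 is p_2/q_2 = 90/7.
The closest fraction with denominator <= 9 is either p_2/q_2 or the intermediate fraction (k*p_2 + p_1)/(k*q_2 + q_1) with the largest k >= 1 whose denominator stays <= 9; these approach x as k grows, and every other convergent or intermediate fraction in range is farther away.
Largest k: floor((9 - q_1)/q_2) = floor((9 - 1)/7) = 1.
That gives (1*90 + 13)/(1*7 + 1) = 103/8.
Compare the errors: |x - 90/7| = |193*7 - 90*15|/(15*7) = 1/105, and |x - 103/8| = |193*8 - 103*15|/(15*8) = 1/120.
Cross-multiplying, 1*105 = 105 < 120 = 1*120, so 1/120 is smaller: the intermediate fraction 103/8 is closer to x than 90/7.

103/8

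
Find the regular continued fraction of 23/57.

Run the Euclidean algorithm on 23 and 57; the successive quotients are the partial quotients a_0, a_1, ... (each step inverts the fractional part left over by the previous one):
  23 = 0*57 + 23, so a_0 = 0.
  57 = 2*23 + 11, so a_1 = 2.
  23 = 2*11 + 1, so a_2 = 2.
  11 = 11*1 + 0, so a_3 = 11.
The remainder reaches 0 after 4 divisions, so the expansion has 4 partial quotients, read off in order.

[0; 2, 2, 11]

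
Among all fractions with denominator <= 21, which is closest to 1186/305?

35/9

Expand x = 1186/305 as a continued fraction with the Euclidean algorithm:
  1186 = 3*305 + 271, so a_0 = 3.
  305 = 1*271 + 34, so a_1 = 1.
  271 = 7*34 + 33, so a_2 = 7.
  34 = 1*33 + 1, so a_3 = 1.
  33 = 33*1 + 0, so a_4 = 33.
so x = [3; 1, 7, 1, 33].
Convergents (p_i = a_i*p_{i-1} + p_{i-2}, q_i = a_i*q_{i-1} + q_{i-2} with p_{-2}=0, p_{-1}=1, q_{-2}=1, q_{-1}=0), until the denominator exceeds 21:
  i=0: a_0=3, p_0 = 3*1 + 0 = 3, q_0 = 3*0 + 1 = 1.
  i=1: a_1=1, p_1 = 1*3 + 1 = 4, q_1 = 1*1 + 0 = 1.
  i=2: a_2=7, p_2 = 7*4 + 3 = 31, q_2 = 7*1 + 1 = 8.
  i=3: a_3=1, p_3 = 1*31 + 4 = 35, q_3 = 1*8 + 1 = 9.
  i=4: a_4=33, p_4 = 33*35 + 31 = 1186, q_4 = 33*9 + 8 = 305.
q_4 = 305 > 21, so the last convergent with denominator <= 21 is p_3/q_3 = 35/9.
The closest fraction with denominator <= 21 is either p_3/q_3 or the intermediate fraction (k*p_3 + p_2)/(k*q_3 + q_2) with the largest k >= 1 whose denominator stays <= 21; these approach x as k grows, and every other convergent or intermediate fraction in range is farther away.
Largest k: floor((21 - q_2)/q_3) = floor((21 - 8)/9) = 1.
That gives (1*35 + 31)/(1*9 + 8) = 66/17.
Compare the errors: |x - 35/9| = |1186*9 - 35*305|/(305*9) = 1/2745, and |x - 66/17| = |1186*17 - 66*305|/(305*17) = 32/5185.
Cross-multiplying, 1*5185 = 5185 < 87840 = 32*2745, so 1/2745 is smaller: the convergent 35/9 is closer to x than 66/17.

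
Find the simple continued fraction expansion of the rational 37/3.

[12; 3]

Run the Euclidean algorithm on 37 and 3; the successive quotients are the partial quotients a_0, a_1, ... (each step inverts the fractional part left over by the previous one):
  37 = 12*3 + 1, so a_0 = 12.
  3 = 3*1 + 0, so a_1 = 3.
The remainder reaches 0 after 2 divisions, so the expansion has 2 partial quotients, read off in order.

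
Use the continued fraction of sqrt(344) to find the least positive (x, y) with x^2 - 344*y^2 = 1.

First expand sqrt(344) as a continued fraction. With x_i = (sqrt(344) + m_i)/d_i and (m_0, d_0) = (0, 1): a_0 = floor(sqrt(344)) = 18, since 18^2 = 324 <= 344 < 361 = 19^2.
Iterate m_{i+1} = d_i*a_i - m_i, d_{i+1} = (344 - m_{i+1}^2)/d_i, a_{i+1} = floor((a_0 + m_{i+1})/d_{i+1}):
  m_1 = 1*18 - 0 = 18, d_1 = (344 - 18^2)/1 = 20/1 = 20, a_1 = floor((18 + 18)/20) = 1.
  m_2 = 20*1 - 18 = 2, d_2 = (344 - 2^2)/20 = 340/20 = 17, a_2 = floor((18 + 2)/17) = 1.
  m_3 = 17*1 - 2 = 15, d_3 = (344 - 15^2)/17 = 119/17 = 7, a_3 = floor((18 + 15)/7) = 4.
  m_4 = 7*4 - 15 = 13, d_4 = (344 - 13^2)/7 = 175/7 = 25, a_4 = floor((18 + 13)/25) = 1.
  m_5 = 25*1 - 13 = 12, d_5 = (344 - 12^2)/25 = 200/25 = 8, a_5 = floor((18 + 12)/8) = 3.
  m_6 = 8*3 - 12 = 12, d_6 = (344 - 12^2)/8 = 200/8 = 25, a_6 = floor((18 + 12)/25) = 1.
  m_7 = 25*1 - 12 = 13, d_7 = (344 - 13^2)/25 = 175/25 = 7, a_7 = floor((18 + 13)/7) = 4.
  m_8 = 7*4 - 13 = 15, d_8 = (344 - 15^2)/7 = 119/7 = 17, a_8 = floor((18 + 15)/17) = 1.
  m_9 = 17*1 - 15 = 2, d_9 = (344 - 2^2)/17 = 340/17 = 20, a_9 = floor((18 + 2)/20) = 1.
  m_10 = 20*1 - 2 = 18, d_10 = (344 - 18^2)/20 = 20/20 = 1, a_10 = floor((18 + 18)/1) = 36.
  m_11 = 1*36 - 18 = 18, d_11 = (344 - 18^2)/1 = 20/1 = 20: (m_11, d_11) = (m_1, d_1) = (18, 20), so from here the quotients repeat a_1, ..., a_10; the period length is 10.
So sqrt(344) = [18; (1, 1, 4, 1, 3, 1, 4, 1, 1, 36)] with period length k = 10.
k is even, so the fundamental solution of x^2 - 344y^2 = 1 is (p_{k-1}, q_{k-1}) = (p_9, q_9); compute convergents through index 9.
Convergents (p_i = a_i*p_{i-1} + p_{i-2}, q_i = a_i*q_{i-1} + q_{i-2} with p_{-2}=0, p_{-1}=1, q_{-2}=1, q_{-1}=0):
  i=0: a_0=18, p_0 = 18*1 + 0 = 18, q_0 = 18*0 + 1 = 1.
  i=1: a_1=1, p_1 = 1*18 + 1 = 19, q_1 = 1*1 + 0 = 1.
  i=2: a_2=1, p_2 = 1*19 + 18 = 37, q_2 = 1*1 + 1 = 2.
  i=3: a_3=4, p_3 = 4*37 + 19 = 167, q_3 = 4*2 + 1 = 9.
  i=4: a_4=1, p_4 = 1*167 + 37 = 204, q_4 = 1*9 + 2 = 11.
  i=5: a_5=3, p_5 = 3*204 + 167 = 779, q_5 = 3*11 + 9 = 42.
  i=6: a_6=1, p_6 = 1*779 + 204 = 983, q_6 = 1*42 + 11 = 53.
  i=7: a_7=4, p_7 = 4*983 + 779 = 4711, q_7 = 4*53 + 42 = 254.
  i=8: a_8=1, p_8 = 1*4711 + 983 = 5694, q_8 = 1*254 + 53 = 307.
  i=9: a_9=1, p_9 = 1*5694 + 4711 = 10405, q_9 = 1*307 + 254 = 561.
Check: 10405^2 - 344*561^2 = 108264025 - 108264024 = 1, so (x, y) = (10405, 561) solves the equation, and by the theorem it is the least positive solution.

(x, y) = (10405, 561)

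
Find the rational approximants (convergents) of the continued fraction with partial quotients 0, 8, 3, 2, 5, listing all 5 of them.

Using the convergent recurrence p_i = a_i*p_{i-1} + p_{i-2}, q_i = a_i*q_{i-1} + q_{i-2} with p_{-2}=0, p_{-1}=1, q_{-2}=1, q_{-1}=0:
  i=0: a_0=0, p_0 = 0*1 + 0 = 0, q_0 = 0*0 + 1 = 1.
  i=1: a_1=8, p_1 = 8*0 + 1 = 1, q_1 = 8*1 + 0 = 8.
  i=2: a_2=3, p_2 = 3*1 + 0 = 3, q_2 = 3*8 + 1 = 25.
  i=3: a_3=2, p_3 = 2*3 + 1 = 7, q_3 = 2*25 + 8 = 58.
  i=4: a_4=5, p_4 = 5*7 + 3 = 38, q_4 = 5*58 + 25 = 315.

0/1, 1/8, 3/25, 7/58, 38/315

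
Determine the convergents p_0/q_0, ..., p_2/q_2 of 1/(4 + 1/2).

0/1, 1/4, 2/9

Using the convergent recurrence p_i = a_i*p_{i-1} + p_{i-2}, q_i = a_i*q_{i-1} + q_{i-2} with p_{-2}=0, p_{-1}=1, q_{-2}=1, q_{-1}=0:
  i=0: a_0=0, p_0 = 0*1 + 0 = 0, q_0 = 0*0 + 1 = 1.
  i=1: a_1=4, p_1 = 4*0 + 1 = 1, q_1 = 4*1 + 0 = 4.
  i=2: a_2=2, p_2 = 2*1 + 0 = 2, q_2 = 2*4 + 1 = 9.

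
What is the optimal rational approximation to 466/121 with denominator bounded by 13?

50/13

Expand x = 466/121 as a continued fraction with the Euclidean algorithm:
  466 = 3*121 + 103, so a_0 = 3.
  121 = 1*103 + 18, so a_1 = 1.
  103 = 5*18 + 13, so a_2 = 5.
  18 = 1*13 + 5, so a_3 = 1.
  13 = 2*5 + 3, so a_4 = 2.
  5 = 1*3 + 2, so a_5 = 1.
  3 = 1*2 + 1, so a_6 = 1.
  2 = 2*1 + 0, so a_7 = 2.
so x = [3; 1, 5, 1, 2, 1, 1, 2].
Convergents (p_i = a_i*p_{i-1} + p_{i-2}, q_i = a_i*q_{i-1} + q_{i-2} with p_{-2}=0, p_{-1}=1, q_{-2}=1, q_{-1}=0), until the denominator exceeds 13:
  i=0: a_0=3, p_0 = 3*1 + 0 = 3, q_0 = 3*0 + 1 = 1.
  i=1: a_1=1, p_1 = 1*3 + 1 = 4, q_1 = 1*1 + 0 = 1.
  i=2: a_2=5, p_2 = 5*4 + 3 = 23, q_2 = 5*1 + 1 = 6.
  i=3: a_3=1, p_3 = 1*23 + 4 = 27, q_3 = 1*6 + 1 = 7.
  i=4: a_4=2, p_4 = 2*27 + 23 = 77, q_4 = 2*7 + 6 = 20.
q_4 = 20 > 13, so the last convergent with denominator <= 13 is p_3/q_3 = 27/7.
The closest fraction with denominator <= 13 is either p_3/q_3 or the intermediate fraction (k*p_3 + p_2)/(k*q_3 + q_2) with the largest k >= 1 whose denominator stays <= 13; these approach x as k grows, and every other convergent or intermediate fraction in range is farther away.
Largest k: floor((13 - q_2)/q_3) = floor((13 - 6)/7) = 1.
That gives (1*27 + 23)/(1*7 + 6) = 50/13.
Compare the errors: |x - 27/7| = |466*7 - 27*121|/(121*7) = 5/847, and |x - 50/13| = |466*13 - 50*121|/(121*13) = 8/1573.
Cross-multiplying, 8*847 = 6776 < 7865 = 5*1573, so 8/1573 is smaller: the intermediate fraction 50/13 is closer to x than 27/7.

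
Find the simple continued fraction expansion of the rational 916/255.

[3; 1, 1, 2, 4, 1, 2, 3]

Run the Euclidean algorithm on 916 and 255; the successive quotients are the partial quotients a_0, a_1, ... (each step inverts the fractional part left over by the previous one):
  916 = 3*255 + 151, so a_0 = 3.
  255 = 1*151 + 104, so a_1 = 1.
  151 = 1*104 + 47, so a_2 = 1.
  104 = 2*47 + 10, so a_3 = 2.
  47 = 4*10 + 7, so a_4 = 4.
  10 = 1*7 + 3, so a_5 = 1.
  7 = 2*3 + 1, so a_6 = 2.
  3 = 3*1 + 0, so a_7 = 3.
The remainder reaches 0 after 8 divisions, so the expansion has 8 partial quotients, read off in order.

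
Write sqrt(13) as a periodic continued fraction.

[3; (1, 1, 1, 1, 6)]

Write x_i = (sqrt(13) + m_i)/d_i with (m_0, d_0) = (0, 1). a_0 = floor(sqrt(13)) = 3, since 3^2 = 9 <= 13 < 16 = 4^2.
Iterate m_{i+1} = d_i*a_i - m_i, d_{i+1} = (13 - m_{i+1}^2)/d_i, a_{i+1} = floor((a_0 + m_{i+1})/d_{i+1}):
  m_1 = 1*3 - 0 = 3, d_1 = (13 - 3^2)/1 = 4/1 = 4, a_1 = floor((3 + 3)/4) = 1.
  m_2 = 4*1 - 3 = 1, d_2 = (13 - 1^2)/4 = 12/4 = 3, a_2 = floor((3 + 1)/3) = 1.
  m_3 = 3*1 - 1 = 2, d_3 = (13 - 2^2)/3 = 9/3 = 3, a_3 = floor((3 + 2)/3) = 1.
  m_4 = 3*1 - 2 = 1, d_4 = (13 - 1^2)/3 = 12/3 = 4, a_4 = floor((3 + 1)/4) = 1.
  m_5 = 4*1 - 1 = 3, d_5 = (13 - 3^2)/4 = 4/4 = 1, a_5 = floor((3 + 3)/1) = 6.
  m_6 = 1*6 - 3 = 3, d_6 = (13 - 3^2)/1 = 4/1 = 4: (m_6, d_6) = (m_1, d_1) = (3, 4), so from here the quotients repeat a_1, ..., a_5; the period length is 5.
Hence the expansion of sqrt(13) is a_0 = 3 followed by the repeating block 1, 1, 1, 1, 6 (period 5).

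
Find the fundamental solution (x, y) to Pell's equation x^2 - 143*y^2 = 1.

(x, y) = (12, 1)

First expand sqrt(143) as a continued fraction. With x_i = (sqrt(143) + m_i)/d_i and (m_0, d_0) = (0, 1): a_0 = floor(sqrt(143)) = 11, since 11^2 = 121 <= 143 < 144 = 12^2.
Iterate m_{i+1} = d_i*a_i - m_i, d_{i+1} = (143 - m_{i+1}^2)/d_i, a_{i+1} = floor((a_0 + m_{i+1})/d_{i+1}):
  m_1 = 1*11 - 0 = 11, d_1 = (143 - 11^2)/1 = 22/1 = 22, a_1 = floor((11 + 11)/22) = 1.
  m_2 = 22*1 - 11 = 11, d_2 = (143 - 11^2)/22 = 22/22 = 1, a_2 = floor((11 + 11)/1) = 22.
  m_3 = 1*22 - 11 = 11, d_3 = (143 - 11^2)/1 = 22/1 = 22: (m_3, d_3) = (m_1, d_1) = (11, 22), so from here the quotients repeat a_1, a_2; the period length is 2.
So sqrt(143) = [11; (1, 22)] with period length k = 2.
k is even, so the fundamental solution of x^2 - 143y^2 = 1 is (p_{k-1}, q_{k-1}) = (p_1, q_1); compute convergents through index 1.
Convergents (p_i = a_i*p_{i-1} + p_{i-2}, q_i = a_i*q_{i-1} + q_{i-2} with p_{-2}=0, p_{-1}=1, q_{-2}=1, q_{-1}=0):
  i=0: a_0=11, p_0 = 11*1 + 0 = 11, q_0 = 11*0 + 1 = 1.
  i=1: a_1=1, p_1 = 1*11 + 1 = 12, q_1 = 1*1 + 0 = 1.
Check: 12^2 - 143*1^2 = 144 - 143 = 1, so (x, y) = (12, 1) solves the equation, and by the theorem it is the least positive solution.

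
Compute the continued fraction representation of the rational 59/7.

Run the Euclidean algorithm on 59 and 7; the successive quotients are the partial quotients a_0, a_1, ... (each step inverts the fractional part left over by the previous one):
  59 = 8*7 + 3, so a_0 = 8.
  7 = 2*3 + 1, so a_1 = 2.
  3 = 3*1 + 0, so a_2 = 3.
The remainder reaches 0 after 3 divisions, so the expansion has 3 partial quotients, read off in order.

[8; 2, 3]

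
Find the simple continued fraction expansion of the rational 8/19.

Run the Euclidean algorithm on 8 and 19; the successive quotients are the partial quotients a_0, a_1, ... (each step inverts the fractional part left over by the previous one):
  8 = 0*19 + 8, so a_0 = 0.
  19 = 2*8 + 3, so a_1 = 2.
  8 = 2*3 + 2, so a_2 = 2.
  3 = 1*2 + 1, so a_3 = 1.
  2 = 2*1 + 0, so a_4 = 2.
The remainder reaches 0 after 5 divisions, so the expansion has 5 partial quotients, read off in order.

[0; 2, 2, 1, 2]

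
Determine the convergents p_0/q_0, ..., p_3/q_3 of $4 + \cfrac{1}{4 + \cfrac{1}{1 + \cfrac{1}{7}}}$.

Using the convergent recurrence p_i = a_i*p_{i-1} + p_{i-2}, q_i = a_i*q_{i-1} + q_{i-2} with p_{-2}=0, p_{-1}=1, q_{-2}=1, q_{-1}=0:
  i=0: a_0=4, p_0 = 4*1 + 0 = 4, q_0 = 4*0 + 1 = 1.
  i=1: a_1=4, p_1 = 4*4 + 1 = 17, q_1 = 4*1 + 0 = 4.
  i=2: a_2=1, p_2 = 1*17 + 4 = 21, q_2 = 1*4 + 1 = 5.
  i=3: a_3=7, p_3 = 7*21 + 17 = 164, q_3 = 7*5 + 4 = 39.

4/1, 17/4, 21/5, 164/39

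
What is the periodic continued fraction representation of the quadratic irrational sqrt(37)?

[6; (12)]

Write x_i = (sqrt(37) + m_i)/d_i with (m_0, d_0) = (0, 1). a_0 = floor(sqrt(37)) = 6, since 6^2 = 36 <= 37 < 49 = 7^2.
Iterate m_{i+1} = d_i*a_i - m_i, d_{i+1} = (37 - m_{i+1}^2)/d_i, a_{i+1} = floor((a_0 + m_{i+1})/d_{i+1}):
  m_1 = 1*6 - 0 = 6, d_1 = (37 - 6^2)/1 = 1/1 = 1, a_1 = floor((6 + 6)/1) = 12.
  m_2 = 1*12 - 6 = 6, d_2 = (37 - 6^2)/1 = 1/1 = 1: (m_2, d_2) = (m_1, d_1) = (6, 1), so from here the quotient a_1 repeats; the period length is 1.
Hence the expansion of sqrt(37) is a_0 = 6 followed by the repeating block 12 (period 1).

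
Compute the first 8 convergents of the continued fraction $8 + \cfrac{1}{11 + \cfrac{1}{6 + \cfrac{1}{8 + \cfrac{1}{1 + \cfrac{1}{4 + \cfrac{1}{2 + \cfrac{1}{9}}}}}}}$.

8/1, 89/11, 542/67, 4425/547, 4967/614, 24293/3003, 53553/6620, 506270/62583

Using the convergent recurrence p_i = a_i*p_{i-1} + p_{i-2}, q_i = a_i*q_{i-1} + q_{i-2} with p_{-2}=0, p_{-1}=1, q_{-2}=1, q_{-1}=0:
  i=0: a_0=8, p_0 = 8*1 + 0 = 8, q_0 = 8*0 + 1 = 1.
  i=1: a_1=11, p_1 = 11*8 + 1 = 89, q_1 = 11*1 + 0 = 11.
  i=2: a_2=6, p_2 = 6*89 + 8 = 542, q_2 = 6*11 + 1 = 67.
  i=3: a_3=8, p_3 = 8*542 + 89 = 4425, q_3 = 8*67 + 11 = 547.
  i=4: a_4=1, p_4 = 1*4425 + 542 = 4967, q_4 = 1*547 + 67 = 614.
  i=5: a_5=4, p_5 = 4*4967 + 4425 = 24293, q_5 = 4*614 + 547 = 3003.
  i=6: a_6=2, p_6 = 2*24293 + 4967 = 53553, q_6 = 2*3003 + 614 = 6620.
  i=7: a_7=9, p_7 = 9*53553 + 24293 = 506270, q_7 = 9*6620 + 3003 = 62583.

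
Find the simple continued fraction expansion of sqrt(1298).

Write x_i = (sqrt(1298) + m_i)/d_i with (m_0, d_0) = (0, 1). a_0 = floor(sqrt(1298)) = 36, since 36^2 = 1296 <= 1298 < 1369 = 37^2.
Iterate m_{i+1} = d_i*a_i - m_i, d_{i+1} = (1298 - m_{i+1}^2)/d_i, a_{i+1} = floor((a_0 + m_{i+1})/d_{i+1}):
  m_1 = 1*36 - 0 = 36, d_1 = (1298 - 36^2)/1 = 2/1 = 2, a_1 = floor((36 + 36)/2) = 36.
  m_2 = 2*36 - 36 = 36, d_2 = (1298 - 36^2)/2 = 2/2 = 1, a_2 = floor((36 + 36)/1) = 72.
  m_3 = 1*72 - 36 = 36, d_3 = (1298 - 36^2)/1 = 2/1 = 2: (m_3, d_3) = (m_1, d_1) = (36, 2), so from here the quotients repeat a_1, a_2; the period length is 2.
Hence the expansion of sqrt(1298) is a_0 = 36 followed by the repeating block 36, 72 (period 2).

[36; (36, 72)]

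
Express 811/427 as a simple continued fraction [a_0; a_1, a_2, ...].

Run the Euclidean algorithm on 811 and 427; the successive quotients are the partial quotients a_0, a_1, ... (each step inverts the fractional part left over by the previous one):
  811 = 1*427 + 384, so a_0 = 1.
  427 = 1*384 + 43, so a_1 = 1.
  384 = 8*43 + 40, so a_2 = 8.
  43 = 1*40 + 3, so a_3 = 1.
  40 = 13*3 + 1, so a_4 = 13.
  3 = 3*1 + 0, so a_5 = 3.
The remainder reaches 0 after 6 divisions, so the expansion has 6 partial quotients, read off in order.

[1; 1, 8, 1, 13, 3]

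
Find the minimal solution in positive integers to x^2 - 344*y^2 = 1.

(x, y) = (10405, 561)

First expand sqrt(344) as a continued fraction. With x_i = (sqrt(344) + m_i)/d_i and (m_0, d_0) = (0, 1): a_0 = floor(sqrt(344)) = 18, since 18^2 = 324 <= 344 < 361 = 19^2.
Iterate m_{i+1} = d_i*a_i - m_i, d_{i+1} = (344 - m_{i+1}^2)/d_i, a_{i+1} = floor((a_0 + m_{i+1})/d_{i+1}):
  m_1 = 1*18 - 0 = 18, d_1 = (344 - 18^2)/1 = 20/1 = 20, a_1 = floor((18 + 18)/20) = 1.
  m_2 = 20*1 - 18 = 2, d_2 = (344 - 2^2)/20 = 340/20 = 17, a_2 = floor((18 + 2)/17) = 1.
  m_3 = 17*1 - 2 = 15, d_3 = (344 - 15^2)/17 = 119/17 = 7, a_3 = floor((18 + 15)/7) = 4.
  m_4 = 7*4 - 15 = 13, d_4 = (344 - 13^2)/7 = 175/7 = 25, a_4 = floor((18 + 13)/25) = 1.
  m_5 = 25*1 - 13 = 12, d_5 = (344 - 12^2)/25 = 200/25 = 8, a_5 = floor((18 + 12)/8) = 3.
  m_6 = 8*3 - 12 = 12, d_6 = (344 - 12^2)/8 = 200/8 = 25, a_6 = floor((18 + 12)/25) = 1.
  m_7 = 25*1 - 12 = 13, d_7 = (344 - 13^2)/25 = 175/25 = 7, a_7 = floor((18 + 13)/7) = 4.
  m_8 = 7*4 - 13 = 15, d_8 = (344 - 15^2)/7 = 119/7 = 17, a_8 = floor((18 + 15)/17) = 1.
  m_9 = 17*1 - 15 = 2, d_9 = (344 - 2^2)/17 = 340/17 = 20, a_9 = floor((18 + 2)/20) = 1.
  m_10 = 20*1 - 2 = 18, d_10 = (344 - 18^2)/20 = 20/20 = 1, a_10 = floor((18 + 18)/1) = 36.
  m_11 = 1*36 - 18 = 18, d_11 = (344 - 18^2)/1 = 20/1 = 20: (m_11, d_11) = (m_1, d_1) = (18, 20), so from here the quotients repeat a_1, ..., a_10; the period length is 10.
So sqrt(344) = [18; (1, 1, 4, 1, 3, 1, 4, 1, 1, 36)] with period length k = 10.
k is even, so the fundamental solution of x^2 - 344y^2 = 1 is (p_{k-1}, q_{k-1}) = (p_9, q_9); compute convergents through index 9.
Convergents (p_i = a_i*p_{i-1} + p_{i-2}, q_i = a_i*q_{i-1} + q_{i-2} with p_{-2}=0, p_{-1}=1, q_{-2}=1, q_{-1}=0):
  i=0: a_0=18, p_0 = 18*1 + 0 = 18, q_0 = 18*0 + 1 = 1.
  i=1: a_1=1, p_1 = 1*18 + 1 = 19, q_1 = 1*1 + 0 = 1.
  i=2: a_2=1, p_2 = 1*19 + 18 = 37, q_2 = 1*1 + 1 = 2.
  i=3: a_3=4, p_3 = 4*37 + 19 = 167, q_3 = 4*2 + 1 = 9.
  i=4: a_4=1, p_4 = 1*167 + 37 = 204, q_4 = 1*9 + 2 = 11.
  i=5: a_5=3, p_5 = 3*204 + 167 = 779, q_5 = 3*11 + 9 = 42.
  i=6: a_6=1, p_6 = 1*779 + 204 = 983, q_6 = 1*42 + 11 = 53.
  i=7: a_7=4, p_7 = 4*983 + 779 = 4711, q_7 = 4*53 + 42 = 254.
  i=8: a_8=1, p_8 = 1*4711 + 983 = 5694, q_8 = 1*254 + 53 = 307.
  i=9: a_9=1, p_9 = 1*5694 + 4711 = 10405, q_9 = 1*307 + 254 = 561.
Check: 10405^2 - 344*561^2 = 108264025 - 108264024 = 1, so (x, y) = (10405, 561) solves the equation, and by the theorem it is the least positive solution.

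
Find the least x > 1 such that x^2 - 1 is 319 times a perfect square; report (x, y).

First expand sqrt(319) as a continued fraction. With x_i = (sqrt(319) + m_i)/d_i and (m_0, d_0) = (0, 1): a_0 = floor(sqrt(319)) = 17, since 17^2 = 289 <= 319 < 324 = 18^2.
Iterate m_{i+1} = d_i*a_i - m_i, d_{i+1} = (319 - m_{i+1}^2)/d_i, a_{i+1} = floor((a_0 + m_{i+1})/d_{i+1}):
  m_1 = 1*17 - 0 = 17, d_1 = (319 - 17^2)/1 = 30/1 = 30, a_1 = floor((17 + 17)/30) = 1.
  m_2 = 30*1 - 17 = 13, d_2 = (319 - 13^2)/30 = 150/30 = 5, a_2 = floor((17 + 13)/5) = 6.
  m_3 = 5*6 - 13 = 17, d_3 = (319 - 17^2)/5 = 30/5 = 6, a_3 = floor((17 + 17)/6) = 5.
  m_4 = 6*5 - 17 = 13, d_4 = (319 - 13^2)/6 = 150/6 = 25, a_4 = floor((17 + 13)/25) = 1.
  m_5 = 25*1 - 13 = 12, d_5 = (319 - 12^2)/25 = 175/25 = 7, a_5 = floor((17 + 12)/7) = 4.
  m_6 = 7*4 - 12 = 16, d_6 = (319 - 16^2)/7 = 63/7 = 9, a_6 = floor((17 + 16)/9) = 3.
  m_7 = 9*3 - 16 = 11, d_7 = (319 - 11^2)/9 = 198/9 = 22, a_7 = floor((17 + 11)/22) = 1.
  m_8 = 22*1 - 11 = 11, d_8 = (319 - 11^2)/22 = 198/22 = 9, a_8 = floor((17 + 11)/9) = 3.
  m_9 = 9*3 - 11 = 16, d_9 = (319 - 16^2)/9 = 63/9 = 7, a_9 = floor((17 + 16)/7) = 4.
  m_10 = 7*4 - 16 = 12, d_10 = (319 - 12^2)/7 = 175/7 = 25, a_10 = floor((17 + 12)/25) = 1.
  m_11 = 25*1 - 12 = 13, d_11 = (319 - 13^2)/25 = 150/25 = 6, a_11 = floor((17 + 13)/6) = 5.
  m_12 = 6*5 - 13 = 17, d_12 = (319 - 17^2)/6 = 30/6 = 5, a_12 = floor((17 + 17)/5) = 6.
  m_13 = 5*6 - 17 = 13, d_13 = (319 - 13^2)/5 = 150/5 = 30, a_13 = floor((17 + 13)/30) = 1.
  m_14 = 30*1 - 13 = 17, d_14 = (319 - 17^2)/30 = 30/30 = 1, a_14 = floor((17 + 17)/1) = 34.
  m_15 = 1*34 - 17 = 17, d_15 = (319 - 17^2)/1 = 30/1 = 30: (m_15, d_15) = (m_1, d_1) = (17, 30), so from here the quotients repeat a_1, ..., a_14; the period length is 14.
So sqrt(319) = [17; (1, 6, 5, 1, 4, 3, 1, 3, 4, 1, 5, 6, 1, 34)] with period length k = 14.
k is even, so the fundamental solution of x^2 - 319y^2 = 1 is (p_{k-1}, q_{k-1}) = (p_13, q_13); compute convergents through index 13.
Convergents (p_i = a_i*p_{i-1} + p_{i-2}, q_i = a_i*q_{i-1} + q_{i-2} with p_{-2}=0, p_{-1}=1, q_{-2}=1, q_{-1}=0):
  i=0: a_0=17, p_0 = 17*1 + 0 = 17, q_0 = 17*0 + 1 = 1.
  i=1: a_1=1, p_1 = 1*17 + 1 = 18, q_1 = 1*1 + 0 = 1.
  i=2: a_2=6, p_2 = 6*18 + 17 = 125, q_2 = 6*1 + 1 = 7.
  i=3: a_3=5, p_3 = 5*125 + 18 = 643, q_3 = 5*7 + 1 = 36.
  i=4: a_4=1, p_4 = 1*643 + 125 = 768, q_4 = 1*36 + 7 = 43.
  i=5: a_5=4, p_5 = 4*768 + 643 = 3715, q_5 = 4*43 + 36 = 208.
  i=6: a_6=3, p_6 = 3*3715 + 768 = 11913, q_6 = 3*208 + 43 = 667.
  i=7: a_7=1, p_7 = 1*11913 + 3715 = 15628, q_7 = 1*667 + 208 = 875.
  i=8: a_8=3, p_8 = 3*15628 + 11913 = 58797, q_8 = 3*875 + 667 = 3292.
  i=9: a_9=4, p_9 = 4*58797 + 15628 = 250816, q_9 = 4*3292 + 875 = 14043.
  i=10: a_10=1, p_10 = 1*250816 + 58797 = 309613, q_10 = 1*14043 + 3292 = 17335.
  i=11: a_11=5, p_11 = 5*309613 + 250816 = 1798881, q_11 = 5*17335 + 14043 = 100718.
  i=12: a_12=6, p_12 = 6*1798881 + 309613 = 11102899, q_12 = 6*100718 + 17335 = 621643.
  i=13: a_13=1, p_13 = 1*11102899 + 1798881 = 12901780, q_13 = 1*621643 + 100718 = 722361.
Check: 12901780^2 - 319*722361^2 = 166455927168400 - 166455927168399 = 1, so (x, y) = (12901780, 722361) solves the equation, and by the theorem it is the least positive solution.

(x, y) = (12901780, 722361)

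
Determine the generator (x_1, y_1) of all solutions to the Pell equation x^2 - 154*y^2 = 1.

(x, y) = (21295, 1716)

First expand sqrt(154) as a continued fraction. With x_i = (sqrt(154) + m_i)/d_i and (m_0, d_0) = (0, 1): a_0 = floor(sqrt(154)) = 12, since 12^2 = 144 <= 154 < 169 = 13^2.
Iterate m_{i+1} = d_i*a_i - m_i, d_{i+1} = (154 - m_{i+1}^2)/d_i, a_{i+1} = floor((a_0 + m_{i+1})/d_{i+1}):
  m_1 = 1*12 - 0 = 12, d_1 = (154 - 12^2)/1 = 10/1 = 10, a_1 = floor((12 + 12)/10) = 2.
  m_2 = 10*2 - 12 = 8, d_2 = (154 - 8^2)/10 = 90/10 = 9, a_2 = floor((12 + 8)/9) = 2.
  m_3 = 9*2 - 8 = 10, d_3 = (154 - 10^2)/9 = 54/9 = 6, a_3 = floor((12 + 10)/6) = 3.
  m_4 = 6*3 - 10 = 8, d_4 = (154 - 8^2)/6 = 90/6 = 15, a_4 = floor((12 + 8)/15) = 1.
  m_5 = 15*1 - 8 = 7, d_5 = (154 - 7^2)/15 = 105/15 = 7, a_5 = floor((12 + 7)/7) = 2.
  m_6 = 7*2 - 7 = 7, d_6 = (154 - 7^2)/7 = 105/7 = 15, a_6 = floor((12 + 7)/15) = 1.
  m_7 = 15*1 - 7 = 8, d_7 = (154 - 8^2)/15 = 90/15 = 6, a_7 = floor((12 + 8)/6) = 3.
  m_8 = 6*3 - 8 = 10, d_8 = (154 - 10^2)/6 = 54/6 = 9, a_8 = floor((12 + 10)/9) = 2.
  m_9 = 9*2 - 10 = 8, d_9 = (154 - 8^2)/9 = 90/9 = 10, a_9 = floor((12 + 8)/10) = 2.
  m_10 = 10*2 - 8 = 12, d_10 = (154 - 12^2)/10 = 10/10 = 1, a_10 = floor((12 + 12)/1) = 24.
  m_11 = 1*24 - 12 = 12, d_11 = (154 - 12^2)/1 = 10/1 = 10: (m_11, d_11) = (m_1, d_1) = (12, 10), so from here the quotients repeat a_1, ..., a_10; the period length is 10.
So sqrt(154) = [12; (2, 2, 3, 1, 2, 1, 3, 2, 2, 24)] with period length k = 10.
k is even, so the fundamental solution of x^2 - 154y^2 = 1 is (p_{k-1}, q_{k-1}) = (p_9, q_9); compute convergents through index 9.
Convergents (p_i = a_i*p_{i-1} + p_{i-2}, q_i = a_i*q_{i-1} + q_{i-2} with p_{-2}=0, p_{-1}=1, q_{-2}=1, q_{-1}=0):
  i=0: a_0=12, p_0 = 12*1 + 0 = 12, q_0 = 12*0 + 1 = 1.
  i=1: a_1=2, p_1 = 2*12 + 1 = 25, q_1 = 2*1 + 0 = 2.
  i=2: a_2=2, p_2 = 2*25 + 12 = 62, q_2 = 2*2 + 1 = 5.
  i=3: a_3=3, p_3 = 3*62 + 25 = 211, q_3 = 3*5 + 2 = 17.
  i=4: a_4=1, p_4 = 1*211 + 62 = 273, q_4 = 1*17 + 5 = 22.
  i=5: a_5=2, p_5 = 2*273 + 211 = 757, q_5 = 2*22 + 17 = 61.
  i=6: a_6=1, p_6 = 1*757 + 273 = 1030, q_6 = 1*61 + 22 = 83.
  i=7: a_7=3, p_7 = 3*1030 + 757 = 3847, q_7 = 3*83 + 61 = 310.
  i=8: a_8=2, p_8 = 2*3847 + 1030 = 8724, q_8 = 2*310 + 83 = 703.
  i=9: a_9=2, p_9 = 2*8724 + 3847 = 21295, q_9 = 2*703 + 310 = 1716.
Check: 21295^2 - 154*1716^2 = 453477025 - 453477024 = 1, so (x, y) = (21295, 1716) solves the equation, and by the theorem it is the least positive solution.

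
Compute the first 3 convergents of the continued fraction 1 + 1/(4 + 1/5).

Using the convergent recurrence p_i = a_i*p_{i-1} + p_{i-2}, q_i = a_i*q_{i-1} + q_{i-2} with p_{-2}=0, p_{-1}=1, q_{-2}=1, q_{-1}=0:
  i=0: a_0=1, p_0 = 1*1 + 0 = 1, q_0 = 1*0 + 1 = 1.
  i=1: a_1=4, p_1 = 4*1 + 1 = 5, q_1 = 4*1 + 0 = 4.
  i=2: a_2=5, p_2 = 5*5 + 1 = 26, q_2 = 5*4 + 1 = 21.

1/1, 5/4, 26/21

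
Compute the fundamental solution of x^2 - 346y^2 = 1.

First expand sqrt(346) as a continued fraction. With x_i = (sqrt(346) + m_i)/d_i and (m_0, d_0) = (0, 1): a_0 = floor(sqrt(346)) = 18, since 18^2 = 324 <= 346 < 361 = 19^2.
Iterate m_{i+1} = d_i*a_i - m_i, d_{i+1} = (346 - m_{i+1}^2)/d_i, a_{i+1} = floor((a_0 + m_{i+1})/d_{i+1}):
  m_1 = 1*18 - 0 = 18, d_1 = (346 - 18^2)/1 = 22/1 = 22, a_1 = floor((18 + 18)/22) = 1.
  m_2 = 22*1 - 18 = 4, d_2 = (346 - 4^2)/22 = 330/22 = 15, a_2 = floor((18 + 4)/15) = 1.
  m_3 = 15*1 - 4 = 11, d_3 = (346 - 11^2)/15 = 225/15 = 15, a_3 = floor((18 + 11)/15) = 1.
  m_4 = 15*1 - 11 = 4, d_4 = (346 - 4^2)/15 = 330/15 = 22, a_4 = floor((18 + 4)/22) = 1.
  m_5 = 22*1 - 4 = 18, d_5 = (346 - 18^2)/22 = 22/22 = 1, a_5 = floor((18 + 18)/1) = 36.
  m_6 = 1*36 - 18 = 18, d_6 = (346 - 18^2)/1 = 22/1 = 22: (m_6, d_6) = (m_1, d_1) = (18, 22), so from here the quotients repeat a_1, ..., a_5; the period length is 5.
So sqrt(346) = [18; (1, 1, 1, 1, 36)] with period length k = 5.
k is odd, so (p_{k-1}, q_{k-1}) only solves x^2 - 346y^2 = -1 and the fundamental solution of x^2 - 346y^2 = 1 is (p_{2k-1}, q_{2k-1}) = (p_9, q_9); compute convergents through index 9, running through the period twice.
Convergents (p_i = a_i*p_{i-1} + p_{i-2}, q_i = a_i*q_{i-1} + q_{i-2} with p_{-2}=0, p_{-1}=1, q_{-2}=1, q_{-1}=0):
  i=0: a_0=18, p_0 = 18*1 + 0 = 18, q_0 = 18*0 + 1 = 1.
  i=1: a_1=1, p_1 = 1*18 + 1 = 19, q_1 = 1*1 + 0 = 1.
  i=2: a_2=1, p_2 = 1*19 + 18 = 37, q_2 = 1*1 + 1 = 2.
  i=3: a_3=1, p_3 = 1*37 + 19 = 56, q_3 = 1*2 + 1 = 3.
  i=4: a_4=1, p_4 = 1*56 + 37 = 93, q_4 = 1*3 + 2 = 5.
  i=5: a_5=36, p_5 = 36*93 + 56 = 3404, q_5 = 36*5 + 3 = 183.
  i=6: a_6=1, p_6 = 1*3404 + 93 = 3497, q_6 = 1*183 + 5 = 188.
  i=7: a_7=1, p_7 = 1*3497 + 3404 = 6901, q_7 = 1*188 + 183 = 371.
  i=8: a_8=1, p_8 = 1*6901 + 3497 = 10398, q_8 = 1*371 + 188 = 559.
  i=9: a_9=1, p_9 = 1*10398 + 6901 = 17299, q_9 = 1*559 + 371 = 930.
Indeed p_4^2 - 346*q_4^2 = 8649 - 8650 = -1, not +1.
Check: 17299^2 - 346*930^2 = 299255401 - 299255400 = 1, so (x, y) = (17299, 930) solves the equation, and by the theorem it is the least positive solution.

(x, y) = (17299, 930)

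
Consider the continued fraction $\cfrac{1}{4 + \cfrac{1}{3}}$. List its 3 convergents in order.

Using the convergent recurrence p_i = a_i*p_{i-1} + p_{i-2}, q_i = a_i*q_{i-1} + q_{i-2} with p_{-2}=0, p_{-1}=1, q_{-2}=1, q_{-1}=0:
  i=0: a_0=0, p_0 = 0*1 + 0 = 0, q_0 = 0*0 + 1 = 1.
  i=1: a_1=4, p_1 = 4*0 + 1 = 1, q_1 = 4*1 + 0 = 4.
  i=2: a_2=3, p_2 = 3*1 + 0 = 3, q_2 = 3*4 + 1 = 13.

0/1, 1/4, 3/13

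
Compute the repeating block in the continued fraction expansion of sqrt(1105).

Write x_i = (sqrt(1105) + m_i)/d_i with (m_0, d_0) = (0, 1). a_0 = floor(sqrt(1105)) = 33, since 33^2 = 1089 <= 1105 < 1156 = 34^2.
Iterate m_{i+1} = d_i*a_i - m_i, d_{i+1} = (1105 - m_{i+1}^2)/d_i, a_{i+1} = floor((a_0 + m_{i+1})/d_{i+1}):
  m_1 = 1*33 - 0 = 33, d_1 = (1105 - 33^2)/1 = 16/1 = 16, a_1 = floor((33 + 33)/16) = 4.
  m_2 = 16*4 - 33 = 31, d_2 = (1105 - 31^2)/16 = 144/16 = 9, a_2 = floor((33 + 31)/9) = 7.
  m_3 = 9*7 - 31 = 32, d_3 = (1105 - 32^2)/9 = 81/9 = 9, a_3 = floor((33 + 32)/9) = 7.
  m_4 = 9*7 - 32 = 31, d_4 = (1105 - 31^2)/9 = 144/9 = 16, a_4 = floor((33 + 31)/16) = 4.
  m_5 = 16*4 - 31 = 33, d_5 = (1105 - 33^2)/16 = 16/16 = 1, a_5 = floor((33 + 33)/1) = 66.
  m_6 = 1*66 - 33 = 33, d_6 = (1105 - 33^2)/1 = 16/1 = 16: (m_6, d_6) = (m_1, d_1) = (33, 16), so from here the quotients repeat a_1, ..., a_5; the period length is 5.
Hence the expansion of sqrt(1105) is a_0 = 33 followed by the repeating block 4, 7, 7, 4, 66 (period 5).

[33; (4, 7, 7, 4, 66)]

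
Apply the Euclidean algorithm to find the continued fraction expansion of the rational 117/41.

Run the Euclidean algorithm on 117 and 41; the successive quotients are the partial quotients a_0, a_1, ... (each step inverts the fractional part left over by the previous one):
  117 = 2*41 + 35, so a_0 = 2.
  41 = 1*35 + 6, so a_1 = 1.
  35 = 5*6 + 5, so a_2 = 5.
  6 = 1*5 + 1, so a_3 = 1.
  5 = 5*1 + 0, so a_4 = 5.
The remainder reaches 0 after 5 divisions, so the expansion has 5 partial quotients, read off in order.

[2; 1, 5, 1, 5]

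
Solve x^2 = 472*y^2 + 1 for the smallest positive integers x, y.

(x, y) = (306917, 14127)

First expand sqrt(472) as a continued fraction. With x_i = (sqrt(472) + m_i)/d_i and (m_0, d_0) = (0, 1): a_0 = floor(sqrt(472)) = 21, since 21^2 = 441 <= 472 < 484 = 22^2.
Iterate m_{i+1} = d_i*a_i - m_i, d_{i+1} = (472 - m_{i+1}^2)/d_i, a_{i+1} = floor((a_0 + m_{i+1})/d_{i+1}):
  m_1 = 1*21 - 0 = 21, d_1 = (472 - 21^2)/1 = 31/1 = 31, a_1 = floor((21 + 21)/31) = 1.
  m_2 = 31*1 - 21 = 10, d_2 = (472 - 10^2)/31 = 372/31 = 12, a_2 = floor((21 + 10)/12) = 2.
  m_3 = 12*2 - 10 = 14, d_3 = (472 - 14^2)/12 = 276/12 = 23, a_3 = floor((21 + 14)/23) = 1.
  m_4 = 23*1 - 14 = 9, d_4 = (472 - 9^2)/23 = 391/23 = 17, a_4 = floor((21 + 9)/17) = 1.
  m_5 = 17*1 - 9 = 8, d_5 = (472 - 8^2)/17 = 408/17 = 24, a_5 = floor((21 + 8)/24) = 1.
  m_6 = 24*1 - 8 = 16, d_6 = (472 - 16^2)/24 = 216/24 = 9, a_6 = floor((21 + 16)/9) = 4.
  m_7 = 9*4 - 16 = 20, d_7 = (472 - 20^2)/9 = 72/9 = 8, a_7 = floor((21 + 20)/8) = 5.
  m_8 = 8*5 - 20 = 20, d_8 = (472 - 20^2)/8 = 72/8 = 9, a_8 = floor((21 + 20)/9) = 4.
  m_9 = 9*4 - 20 = 16, d_9 = (472 - 16^2)/9 = 216/9 = 24, a_9 = floor((21 + 16)/24) = 1.
  m_10 = 24*1 - 16 = 8, d_10 = (472 - 8^2)/24 = 408/24 = 17, a_10 = floor((21 + 8)/17) = 1.
  m_11 = 17*1 - 8 = 9, d_11 = (472 - 9^2)/17 = 391/17 = 23, a_11 = floor((21 + 9)/23) = 1.
  m_12 = 23*1 - 9 = 14, d_12 = (472 - 14^2)/23 = 276/23 = 12, a_12 = floor((21 + 14)/12) = 2.
  m_13 = 12*2 - 14 = 10, d_13 = (472 - 10^2)/12 = 372/12 = 31, a_13 = floor((21 + 10)/31) = 1.
  m_14 = 31*1 - 10 = 21, d_14 = (472 - 21^2)/31 = 31/31 = 1, a_14 = floor((21 + 21)/1) = 42.
  m_15 = 1*42 - 21 = 21, d_15 = (472 - 21^2)/1 = 31/1 = 31: (m_15, d_15) = (m_1, d_1) = (21, 31), so from here the quotients repeat a_1, ..., a_14; the period length is 14.
So sqrt(472) = [21; (1, 2, 1, 1, 1, 4, 5, 4, 1, 1, 1, 2, 1, 42)] with period length k = 14.
k is even, so the fundamental solution of x^2 - 472y^2 = 1 is (p_{k-1}, q_{k-1}) = (p_13, q_13); compute convergents through index 13.
Convergents (p_i = a_i*p_{i-1} + p_{i-2}, q_i = a_i*q_{i-1} + q_{i-2} with p_{-2}=0, p_{-1}=1, q_{-2}=1, q_{-1}=0):
  i=0: a_0=21, p_0 = 21*1 + 0 = 21, q_0 = 21*0 + 1 = 1.
  i=1: a_1=1, p_1 = 1*21 + 1 = 22, q_1 = 1*1 + 0 = 1.
  i=2: a_2=2, p_2 = 2*22 + 21 = 65, q_2 = 2*1 + 1 = 3.
  i=3: a_3=1, p_3 = 1*65 + 22 = 87, q_3 = 1*3 + 1 = 4.
  i=4: a_4=1, p_4 = 1*87 + 65 = 152, q_4 = 1*4 + 3 = 7.
  i=5: a_5=1, p_5 = 1*152 + 87 = 239, q_5 = 1*7 + 4 = 11.
  i=6: a_6=4, p_6 = 4*239 + 152 = 1108, q_6 = 4*11 + 7 = 51.
  i=7: a_7=5, p_7 = 5*1108 + 239 = 5779, q_7 = 5*51 + 11 = 266.
  i=8: a_8=4, p_8 = 4*5779 + 1108 = 24224, q_8 = 4*266 + 51 = 1115.
  i=9: a_9=1, p_9 = 1*24224 + 5779 = 30003, q_9 = 1*1115 + 266 = 1381.
  i=10: a_10=1, p_10 = 1*30003 + 24224 = 54227, q_10 = 1*1381 + 1115 = 2496.
  i=11: a_11=1, p_11 = 1*54227 + 30003 = 84230, q_11 = 1*2496 + 1381 = 3877.
  i=12: a_12=2, p_12 = 2*84230 + 54227 = 222687, q_12 = 2*3877 + 2496 = 10250.
  i=13: a_13=1, p_13 = 1*222687 + 84230 = 306917, q_13 = 1*10250 + 3877 = 14127.
Check: 306917^2 - 472*14127^2 = 94198044889 - 94198044888 = 1, so (x, y) = (306917, 14127) solves the equation, and by the theorem it is the least positive solution.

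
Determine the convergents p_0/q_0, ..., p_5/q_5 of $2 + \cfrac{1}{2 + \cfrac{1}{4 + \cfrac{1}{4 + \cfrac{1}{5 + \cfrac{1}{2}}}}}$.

2/1, 5/2, 22/9, 93/38, 487/199, 1067/436

Using the convergent recurrence p_i = a_i*p_{i-1} + p_{i-2}, q_i = a_i*q_{i-1} + q_{i-2} with p_{-2}=0, p_{-1}=1, q_{-2}=1, q_{-1}=0:
  i=0: a_0=2, p_0 = 2*1 + 0 = 2, q_0 = 2*0 + 1 = 1.
  i=1: a_1=2, p_1 = 2*2 + 1 = 5, q_1 = 2*1 + 0 = 2.
  i=2: a_2=4, p_2 = 4*5 + 2 = 22, q_2 = 4*2 + 1 = 9.
  i=3: a_3=4, p_3 = 4*22 + 5 = 93, q_3 = 4*9 + 2 = 38.
  i=4: a_4=5, p_4 = 5*93 + 22 = 487, q_4 = 5*38 + 9 = 199.
  i=5: a_5=2, p_5 = 2*487 + 93 = 1067, q_5 = 2*199 + 38 = 436.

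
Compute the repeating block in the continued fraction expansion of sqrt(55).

Write x_i = (sqrt(55) + m_i)/d_i with (m_0, d_0) = (0, 1). a_0 = floor(sqrt(55)) = 7, since 7^2 = 49 <= 55 < 64 = 8^2.
Iterate m_{i+1} = d_i*a_i - m_i, d_{i+1} = (55 - m_{i+1}^2)/d_i, a_{i+1} = floor((a_0 + m_{i+1})/d_{i+1}):
  m_1 = 1*7 - 0 = 7, d_1 = (55 - 7^2)/1 = 6/1 = 6, a_1 = floor((7 + 7)/6) = 2.
  m_2 = 6*2 - 7 = 5, d_2 = (55 - 5^2)/6 = 30/6 = 5, a_2 = floor((7 + 5)/5) = 2.
  m_3 = 5*2 - 5 = 5, d_3 = (55 - 5^2)/5 = 30/5 = 6, a_3 = floor((7 + 5)/6) = 2.
  m_4 = 6*2 - 5 = 7, d_4 = (55 - 7^2)/6 = 6/6 = 1, a_4 = floor((7 + 7)/1) = 14.
  m_5 = 1*14 - 7 = 7, d_5 = (55 - 7^2)/1 = 6/1 = 6: (m_5, d_5) = (m_1, d_1) = (7, 6), so from here the quotients repeat a_1, ..., a_4; the period length is 4.
Hence the expansion of sqrt(55) is a_0 = 7 followed by the repeating block 2, 2, 2, 14 (period 4).

[7; (2, 2, 2, 14)]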